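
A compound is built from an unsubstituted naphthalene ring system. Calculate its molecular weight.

Atom tally by fragment:
  naphthalene ring system core → C:10 H:8
Element totals:
  C: 10
  H: 8
Molecular formula: C10H8.
  M = 10(12.011) + 8(1.008)
    = 120.110 + 8.064 = 128.174

128.17 g/mol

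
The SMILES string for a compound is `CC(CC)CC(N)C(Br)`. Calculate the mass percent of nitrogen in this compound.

Atom tally by fragment:
  CH3 → C:1 H:3
  CH(C2H5) → C:3 H:6
  CH2 → C:1 H:2
  CH(NH2) → C:1 H:3 N:1
  CH2Br → C:1 H:2 Br:1
Element totals:
  C: 7
  H: 16
  Br: 1
  N: 1
Molecular formula: C7H16BrN.
Molar mass = 194.116 g/mol.
Mass from N: 1 × 14.007 = 14.007 g/mol.
%N = 14.007 / 194.116 × 100 = 7.22%.

7.22%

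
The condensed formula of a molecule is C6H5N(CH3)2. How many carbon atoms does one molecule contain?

8

Atom tally by fragment:
  benzene ring core → C:6 H:6
  (− 1 ring H displaced by substituents)
  + N(CH3)2 → N:1 C:2 H:6
Element totals:
  C: 8
  H: 11
  N: 1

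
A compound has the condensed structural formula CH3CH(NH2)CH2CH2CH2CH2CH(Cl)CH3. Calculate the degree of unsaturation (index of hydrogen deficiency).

Atom tally by fragment:
  CH3 → C:1 H:3
  CH(NH2) → C:1 H:3 N:1
  CH2 → C:1 H:2
  CH2 → C:1 H:2
  CH2 → C:1 H:2
  CH2 → C:1 H:2
  CH(Cl) → C:1 H:1 Cl:1
  CH3 → C:1 H:3
Element totals:
  C: 8
  H: 18
  Cl: 1
  N: 1
Molecular formula: C8H18ClN.
DoU = (2C + 2 + N − H − X) / 2 = (2·8 + 2 + 1 − 18 − 1) / 2 = 0.

0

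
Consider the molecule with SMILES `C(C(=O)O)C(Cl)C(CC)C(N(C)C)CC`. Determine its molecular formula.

C11H22ClNO2

Atom tally by fragment:
  HOOCCH2 → C:2 H:3 O:2
  CH(Cl) → C:1 H:1 Cl:1
  CH(C2H5) → C:3 H:6
  CH(N(CH3)2) → C:3 H:7 N:1
  CH2 → C:1 H:2
  CH3 → C:1 H:3
Element totals:
  C: 11
  H: 22
  Cl: 1
  N: 1
  O: 2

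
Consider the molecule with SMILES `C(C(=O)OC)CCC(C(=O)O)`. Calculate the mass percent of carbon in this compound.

Atom tally by fragment:
  CH3OOCCH2 → C:3 H:5 O:2
  CH2 → C:1 H:2
  CH2 → C:1 H:2
  CH2COOH → C:2 H:3 O:2
Element totals:
  C: 7
  H: 12
  O: 4
Molecular formula: C7H12O4.
Molar mass = 160.169 g/mol.
Mass from C: 7 × 12.011 = 84.077 g/mol.
%C = 84.077 / 160.169 × 100 = 52.49%.

52.49%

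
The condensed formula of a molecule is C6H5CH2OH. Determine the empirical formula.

C7H8O

Atom tally by fragment:
  benzene ring core → C:6 H:6
  (− 1 ring H displaced by substituents)
  + CH2OH → C:1 H:3 O:1
Element totals:
  C: 7
  H: 8
  O: 1
Molecular formula: C7H8O.
gcd of subscripts (7, 8, 1) = 1, so the empirical formula equals the molecular formula.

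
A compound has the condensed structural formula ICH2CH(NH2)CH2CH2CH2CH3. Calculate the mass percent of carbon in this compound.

Atom tally by fragment:
  ICH2 → C:1 H:2 I:1
  CH(NH2) → C:1 H:3 N:1
  CH2 → C:1 H:2
  CH2 → C:1 H:2
  CH2 → C:1 H:2
  CH3 → C:1 H:3
Element totals:
  C: 6
  H: 14
  I: 1
  N: 1
Molecular formula: C6H14IN.
Molar mass = 227.089 g/mol.
Mass from C: 6 × 12.011 = 72.066 g/mol.
%C = 72.066 / 227.089 × 100 = 31.73%.

31.73%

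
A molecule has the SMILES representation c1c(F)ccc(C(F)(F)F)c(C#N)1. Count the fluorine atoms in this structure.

Atom tally by fragment:
  benzene ring core → C:6 H:6
  (− 3 ring H displaced by substituents)
  + F → F:1
  + CF3 → C:1 F:3
  + CN → C:1 N:1
Element totals:
  C: 8
  H: 3
  F: 4
  N: 1

4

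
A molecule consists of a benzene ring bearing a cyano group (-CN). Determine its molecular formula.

C7H5N

Atom tally by fragment:
  benzene ring core → C:6 H:6
  (− 1 ring H displaced by substituents)
  + CN → C:1 N:1
Element totals:
  C: 7
  H: 5
  N: 1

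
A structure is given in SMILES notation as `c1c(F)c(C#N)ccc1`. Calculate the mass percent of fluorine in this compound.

Atom tally by fragment:
  benzene ring core → C:6 H:6
  (− 2 ring H displaced by substituents)
  + F → F:1
  + CN → C:1 N:1
Element totals:
  C: 7
  H: 4
  F: 1
  N: 1
Molecular formula: C7H4FN.
Molar mass = 121.114 g/mol.
Mass from F: 1 × 18.998 = 18.998 g/mol.
%F = 18.998 / 121.114 × 100 = 15.69%.

15.69%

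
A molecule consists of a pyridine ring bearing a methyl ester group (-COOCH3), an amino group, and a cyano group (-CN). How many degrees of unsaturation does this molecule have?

Atom tally by fragment:
  pyridine ring core → C:5 H:5 N:1
  (− 3 ring H displaced by substituents)
  + COOCH3 → C:2 H:3 O:2
  + NH2 → N:1 H:2
  + CN → C:1 N:1
Element totals:
  C: 8
  H: 7
  N: 3
  O: 2
Molecular formula: C8H7N3O2.
DoU = (2C + 2 + N − H − X) / 2 = (2·8 + 2 + 3 − 7 − 0) / 2 = 7.

7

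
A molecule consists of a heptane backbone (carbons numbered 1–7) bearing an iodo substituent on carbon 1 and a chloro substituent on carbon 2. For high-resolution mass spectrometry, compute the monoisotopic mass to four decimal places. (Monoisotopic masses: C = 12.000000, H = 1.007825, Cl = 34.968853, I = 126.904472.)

259.9829

Atom tally by fragment:
  ICH2 → C:1 H:2 I:1
  CH(Cl) → C:1 H:1 Cl:1
  CH2 → C:1 H:2
  CH2 → C:1 H:2
  CH2 → C:1 H:2
  CH2 → C:1 H:2
  CH3 → C:1 H:3
Element totals:
  C: 7
  H: 14
  Cl: 1
  I: 1
Molecular formula: C7H14ClI.
  M = 7(12.0) + 14(1.007825) + 34.968853 + 126.904472
    = 84.000000 + 14.109550 + 34.968853 + 126.904472 = 259.982875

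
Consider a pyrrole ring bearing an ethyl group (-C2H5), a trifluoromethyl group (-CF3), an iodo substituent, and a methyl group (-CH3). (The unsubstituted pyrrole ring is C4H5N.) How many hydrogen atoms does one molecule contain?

9

Atom tally by fragment:
  pyrrole ring core → C:4 H:5 N:1
  (− 4 ring H displaced by substituents)
  + C2H5 → C:2 H:5
  + CF3 → C:1 F:3
  + I → I:1
  + CH3 → C:1 H:3
Element totals:
  C: 8
  H: 9
  F: 3
  I: 1
  N: 1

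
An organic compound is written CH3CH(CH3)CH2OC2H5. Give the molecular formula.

C6H14O

Element totals:
  C: 6
  H: 14
  O: 1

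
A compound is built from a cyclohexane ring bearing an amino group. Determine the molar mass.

99.18 g/mol

Atom tally by fragment:
  cyclohexane ring core → C:6 H:12
  (− 1 ring H displaced by substituents)
  + NH2 → N:1 H:2
Element totals:
  C: 6
  H: 13
  N: 1
Molecular formula: C6H13N.
  M = 6(12.011) + 13(1.008) + 14.007
    = 72.066 + 13.104 + 14.007 = 99.177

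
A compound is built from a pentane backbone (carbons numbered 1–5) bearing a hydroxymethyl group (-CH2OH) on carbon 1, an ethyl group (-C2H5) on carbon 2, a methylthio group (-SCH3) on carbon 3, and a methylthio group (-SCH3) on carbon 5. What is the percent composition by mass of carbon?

54.01%

Atom tally by fragment:
  HOCH2CH2 → C:2 H:5 O:1
  CH(C2H5) → C:3 H:6
  CH(SCH3) → C:2 H:4 S:1
  CH2 → C:1 H:2
  CH2SCH3 → C:2 H:5 S:1
Element totals:
  C: 10
  H: 22
  O: 1
  S: 2
Molecular formula: C10H22OS2.
Molar mass = 222.405 g/mol.
Mass from C: 10 × 12.011 = 120.110 g/mol.
%C = 120.110 / 222.405 × 100 = 54.01%.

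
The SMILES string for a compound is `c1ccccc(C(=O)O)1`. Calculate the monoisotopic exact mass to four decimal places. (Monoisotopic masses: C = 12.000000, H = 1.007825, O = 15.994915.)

Atom tally by fragment:
  benzene ring core → C:6 H:6
  (− 1 ring H displaced by substituents)
  + COOH → C:1 H:1 O:2
Element totals:
  C: 7
  H: 6
  O: 2
Molecular formula: C7H6O2.
  M = 7(12.0) + 6(1.007825) + 2(15.994915)
    = 84.000000 + 6.046950 + 31.989830 = 122.036780

122.0368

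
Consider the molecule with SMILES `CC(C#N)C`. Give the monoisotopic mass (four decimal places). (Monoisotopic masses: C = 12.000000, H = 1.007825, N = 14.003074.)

69.0578

Atom tally by fragment:
  CH3 → C:1 H:3
  CH(CN) → C:2 H:1 N:1
  CH3 → C:1 H:3
Element totals:
  C: 4
  H: 7
  N: 1
Molecular formula: C4H7N.
  M = 4(12.0) + 7(1.007825) + 14.003074
    = 48.000000 + 7.054775 + 14.003074 = 69.057849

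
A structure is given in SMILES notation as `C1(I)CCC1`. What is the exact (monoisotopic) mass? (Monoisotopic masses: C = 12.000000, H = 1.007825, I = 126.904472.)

181.9592

Atom tally by fragment:
  cyclobutane ring core → C:4 H:8
  (− 1 ring H displaced by substituents)
  + I → I:1
Element totals:
  C: 4
  H: 7
  I: 1
Molecular formula: C4H7I.
  M = 4(12.0) + 7(1.007825) + 126.904472
    = 48.000000 + 7.054775 + 126.904472 = 181.959247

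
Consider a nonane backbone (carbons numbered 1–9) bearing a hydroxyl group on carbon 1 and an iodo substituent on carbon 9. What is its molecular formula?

Atom tally by fragment:
  HOCH2 → C:1 H:3 O:1
  CH2 → C:1 H:2
  CH2 → C:1 H:2
  CH2 → C:1 H:2
  CH2 → C:1 H:2
  CH2 → C:1 H:2
  CH2 → C:1 H:2
  CH2 → C:1 H:2
  CH2I → C:1 H:2 I:1
Element totals:
  C: 9
  H: 19
  I: 1
  O: 1

C9H19IO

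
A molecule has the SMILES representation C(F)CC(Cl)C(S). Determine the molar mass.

142.62 g/mol

Atom tally by fragment:
  FCH2 → C:1 H:2 F:1
  CH2 → C:1 H:2
  CH(Cl) → C:1 H:1 Cl:1
  CH2SH → C:1 H:3 S:1
Element totals:
  C: 4
  H: 8
  Cl: 1
  F: 1
  S: 1
Molecular formula: C4H8ClFS.
  M = 4(12.011) + 8(1.008) + 35.45 + 18.998 + 32.06
    = 48.044 + 8.064 + 35.450 + 18.998 + 32.060 = 142.616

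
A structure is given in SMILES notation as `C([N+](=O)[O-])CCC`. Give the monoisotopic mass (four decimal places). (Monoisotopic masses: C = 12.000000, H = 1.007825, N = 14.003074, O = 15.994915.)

Atom tally by fragment:
  O2NCH2 → C:1 H:2 N:1 O:2
  CH2 → C:1 H:2
  CH2 → C:1 H:2
  CH3 → C:1 H:3
Element totals:
  C: 4
  H: 9
  N: 1
  O: 2
Molecular formula: C4H9NO2.
  M = 4(12.0) + 9(1.007825) + 14.003074 + 2(15.994915)
    = 48.000000 + 9.070425 + 14.003074 + 31.989830 = 103.063329

103.0633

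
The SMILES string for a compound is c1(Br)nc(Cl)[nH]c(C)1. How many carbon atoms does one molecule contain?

4

Atom tally by fragment:
  imidazole ring core → C:3 H:4 N:2
  (− 3 ring H displaced by substituents)
  + Br → Br:1
  + Cl → Cl:1
  + CH3 → C:1 H:3
Element totals:
  C: 4
  H: 4
  Br: 1
  Cl: 1
  N: 2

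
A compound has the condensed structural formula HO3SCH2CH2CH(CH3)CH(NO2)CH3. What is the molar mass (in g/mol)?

211.23 g/mol

Element totals:
  C: 6
  H: 13
  N: 1
  O: 5
  S: 1
Molecular formula: C6H13NO5S.
  M = 6(12.011) + 13(1.008) + 14.007 + 5(15.999) + 32.06
    = 72.066 + 13.104 + 14.007 + 79.995 + 32.060 = 211.232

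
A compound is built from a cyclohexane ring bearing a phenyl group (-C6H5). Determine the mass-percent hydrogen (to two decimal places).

10.06%

Atom tally by fragment:
  cyclohexane ring core → C:6 H:12
  (− 1 ring H displaced by substituents)
  + C6H5 → C:6 H:5
Element totals:
  C: 12
  H: 16
Molecular formula: C12H16.
Molar mass = 160.260 g/mol.
Mass from H: 16 × 1.008 = 16.128 g/mol.
%H = 16.128 / 160.260 × 100 = 10.06%.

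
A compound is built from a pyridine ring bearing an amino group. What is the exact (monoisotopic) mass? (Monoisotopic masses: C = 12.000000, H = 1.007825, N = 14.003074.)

Atom tally by fragment:
  pyridine ring core → C:5 H:5 N:1
  (− 1 ring H displaced by substituents)
  + NH2 → N:1 H:2
Element totals:
  C: 5
  H: 6
  N: 2
Molecular formula: C5H6N2.
  M = 5(12.0) + 6(1.007825) + 2(14.003074)
    = 60.000000 + 6.046950 + 28.006148 = 94.053098

94.0531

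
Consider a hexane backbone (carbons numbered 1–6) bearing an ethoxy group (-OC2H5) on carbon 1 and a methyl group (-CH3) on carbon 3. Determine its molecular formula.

Atom tally by fragment:
  C2H5OCH2 → C:3 H:7 O:1
  CH2 → C:1 H:2
  CH(CH3) → C:2 H:4
  CH2 → C:1 H:2
  CH2 → C:1 H:2
  CH3 → C:1 H:3
Element totals:
  C: 9
  H: 20
  O: 1

C9H20O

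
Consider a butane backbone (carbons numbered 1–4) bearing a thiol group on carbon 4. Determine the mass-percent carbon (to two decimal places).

53.27%

Atom tally by fragment:
  CH3 → C:1 H:3
  CH2 → C:1 H:2
  CH2 → C:1 H:2
  CH2SH → C:1 H:3 S:1
Element totals:
  C: 4
  H: 10
  S: 1
Molecular formula: C4H10S.
Molar mass = 90.184 g/mol.
Mass from C: 4 × 12.011 = 48.044 g/mol.
%C = 48.044 / 90.184 × 100 = 53.27%.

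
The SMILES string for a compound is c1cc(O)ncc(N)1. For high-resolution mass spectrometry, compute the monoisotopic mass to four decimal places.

110.0480

Atom tally by fragment:
  pyridine ring core → C:5 H:5 N:1
  (− 2 ring H displaced by substituents)
  + OH → O:1 H:1
  + NH2 → N:1 H:2
Element totals:
  C: 5
  H: 6
  N: 2
  O: 1
Molecular formula: C5H6N2O.
  M = 5(12.0) + 6(1.007825) + 2(14.003074) + 15.994915
    = 60.000000 + 6.046950 + 28.006148 + 15.994915 = 110.048013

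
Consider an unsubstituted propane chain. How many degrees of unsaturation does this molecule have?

Atom tally by fragment:
  CH3 → C:1 H:3
  CH2 → C:1 H:2
  CH3 → C:1 H:3
Element totals:
  C: 3
  H: 8
Molecular formula: C3H8.
DoU = (2C + 2 + N − H − X) / 2 = (2·3 + 2 + 0 − 8 − 0) / 2 = 0.

0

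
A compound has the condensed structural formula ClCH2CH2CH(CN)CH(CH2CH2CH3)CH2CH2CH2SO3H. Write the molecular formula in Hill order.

Element totals:
  C: 11
  H: 20
  Cl: 1
  N: 1
  O: 3
  S: 1

C11H20ClNO3S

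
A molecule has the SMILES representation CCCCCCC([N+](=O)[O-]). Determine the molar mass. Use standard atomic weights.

Atom tally by fragment:
  CH3 → C:1 H:3
  CH2 → C:1 H:2
  CH2 → C:1 H:2
  CH2 → C:1 H:2
  CH2 → C:1 H:2
  CH2 → C:1 H:2
  CH2NO2 → C:1 H:2 N:1 O:2
Element totals:
  C: 7
  H: 15
  N: 1
  O: 2
Molecular formula: C7H15NO2.
  M = 7(12.011) + 15(1.008) + 14.007 + 2(15.999)
    = 84.077 + 15.120 + 14.007 + 31.998 = 145.202

145.20 g/mol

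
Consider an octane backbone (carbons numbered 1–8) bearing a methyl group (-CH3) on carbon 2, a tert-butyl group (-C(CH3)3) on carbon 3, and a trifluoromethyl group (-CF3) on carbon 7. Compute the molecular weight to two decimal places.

Atom tally by fragment:
  CH3 → C:1 H:3
  CH(CH3) → C:2 H:4
  CH(C(CH3)3) → C:5 H:10
  CH2 → C:1 H:2
  CH2 → C:1 H:2
  CH2 → C:1 H:2
  CH(CF3) → C:2 H:1 F:3
  CH3 → C:1 H:3
Element totals:
  C: 14
  H: 27
  F: 3
Molecular formula: C14H27F3.
  M = 14(12.011) + 27(1.008) + 3(18.998)
    = 168.154 + 27.216 + 56.994 = 252.364

252.36 g/mol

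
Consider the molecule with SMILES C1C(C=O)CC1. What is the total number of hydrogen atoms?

Atom tally by fragment:
  cyclobutane ring core → C:4 H:8
  (− 1 ring H displaced by substituents)
  + CHO → C:1 H:1 O:1
Element totals:
  C: 5
  H: 8
  O: 1

8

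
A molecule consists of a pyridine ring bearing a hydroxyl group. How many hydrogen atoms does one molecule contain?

Atom tally by fragment:
  pyridine ring core → C:5 H:5 N:1
  (− 1 ring H displaced by substituents)
  + OH → O:1 H:1
Element totals:
  C: 5
  H: 5
  N: 1
  O: 1

5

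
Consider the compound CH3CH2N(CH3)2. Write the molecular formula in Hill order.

C4H11N

Atom tally by fragment:
  CH3 → C:1 H:3
  CH2N(CH3)2 → C:3 H:8 N:1
Element totals:
  C: 4
  H: 11
  N: 1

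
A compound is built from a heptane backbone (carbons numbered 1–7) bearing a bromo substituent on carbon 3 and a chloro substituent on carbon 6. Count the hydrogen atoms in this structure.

14

Atom tally by fragment:
  CH3 → C:1 H:3
  CH2 → C:1 H:2
  CH(Br) → C:1 H:1 Br:1
  CH2 → C:1 H:2
  CH2 → C:1 H:2
  CH(Cl) → C:1 H:1 Cl:1
  CH3 → C:1 H:3
Element totals:
  C: 7
  H: 14
  Br: 1
  Cl: 1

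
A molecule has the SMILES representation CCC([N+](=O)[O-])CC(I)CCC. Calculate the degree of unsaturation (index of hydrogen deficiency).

1

Atom tally by fragment:
  CH3 → C:1 H:3
  CH2 → C:1 H:2
  CH(NO2) → C:1 H:1 N:1 O:2
  CH2 → C:1 H:2
  CH(I) → C:1 H:1 I:1
  CH2 → C:1 H:2
  CH2 → C:1 H:2
  CH3 → C:1 H:3
Element totals:
  C: 8
  H: 16
  I: 1
  N: 1
  O: 2
Molecular formula: C8H16INO2.
DoU = (2C + 2 + N − H − X) / 2 = (2·8 + 2 + 1 − 16 − 1) / 2 = 1.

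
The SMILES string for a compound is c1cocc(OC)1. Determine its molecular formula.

Atom tally by fragment:
  furan ring core → C:4 H:4 O:1
  (− 1 ring H displaced by substituents)
  + OCH3 → C:1 H:3 O:1
Element totals:
  C: 5
  H: 6
  O: 2

C5H6O2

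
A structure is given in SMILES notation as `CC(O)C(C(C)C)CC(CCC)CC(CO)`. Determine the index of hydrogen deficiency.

0

Atom tally by fragment:
  CH3 → C:1 H:3
  CH(OH) → C:1 H:2 O:1
  CH(CH(CH3)2) → C:4 H:8
  CH2 → C:1 H:2
  CH(CH2CH2CH3) → C:4 H:8
  CH2 → C:1 H:2
  CH2CH2OH → C:2 H:5 O:1
Element totals:
  C: 14
  H: 30
  O: 2
Molecular formula: C14H30O2.
DoU = (2C + 2 + N − H − X) / 2 = (2·14 + 2 + 0 − 30 − 0) / 2 = 0.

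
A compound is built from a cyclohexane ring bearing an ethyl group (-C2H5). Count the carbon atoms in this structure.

Atom tally by fragment:
  cyclohexane ring core → C:6 H:12
  (− 1 ring H displaced by substituents)
  + C2H5 → C:2 H:5
Element totals:
  C: 8
  H: 16

8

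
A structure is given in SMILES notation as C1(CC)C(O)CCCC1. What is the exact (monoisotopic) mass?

Atom tally by fragment:
  cyclohexane ring core → C:6 H:12
  (− 2 ring H displaced by substituents)
  + C2H5 → C:2 H:5
  + OH → O:1 H:1
Element totals:
  C: 8
  H: 16
  O: 1
Molecular formula: C8H16O.
  M = 8(12.0) + 16(1.007825) + 15.994915
    = 96.000000 + 16.125200 + 15.994915 = 128.120115

128.1201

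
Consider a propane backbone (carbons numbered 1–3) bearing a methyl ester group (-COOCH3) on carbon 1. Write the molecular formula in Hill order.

Atom tally by fragment:
  CH3OOCCH2 → C:3 H:5 O:2
  CH2 → C:1 H:2
  CH3 → C:1 H:3
Element totals:
  C: 5
  H: 10
  O: 2

C5H10O2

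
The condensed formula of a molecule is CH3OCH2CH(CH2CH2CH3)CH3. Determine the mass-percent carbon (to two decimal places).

72.35%

Atom tally by fragment:
  CH3OCH2 → C:2 H:5 O:1
  CH(CH2CH2CH3) → C:4 H:8
  CH3 → C:1 H:3
Element totals:
  C: 7
  H: 16
  O: 1
Molecular formula: C7H16O.
Molar mass = 116.204 g/mol.
Mass from C: 7 × 12.011 = 84.077 g/mol.
%C = 84.077 / 116.204 × 100 = 72.35%.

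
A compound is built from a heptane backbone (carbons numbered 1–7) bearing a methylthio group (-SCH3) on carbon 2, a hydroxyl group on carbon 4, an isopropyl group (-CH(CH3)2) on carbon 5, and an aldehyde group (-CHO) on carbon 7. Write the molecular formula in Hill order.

C12H24O2S

Atom tally by fragment:
  CH3 → C:1 H:3
  CH(SCH3) → C:2 H:4 S:1
  CH2 → C:1 H:2
  CH(OH) → C:1 H:2 O:1
  CH(CH(CH3)2) → C:4 H:8
  CH2 → C:1 H:2
  CH2CHO → C:2 H:3 O:1
Element totals:
  C: 12
  H: 24
  O: 2
  S: 1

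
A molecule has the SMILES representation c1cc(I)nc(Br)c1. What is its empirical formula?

C5H3BrIN

Atom tally by fragment:
  pyridine ring core → C:5 H:5 N:1
  (− 2 ring H displaced by substituents)
  + I → I:1
  + Br → Br:1
Element totals:
  C: 5
  H: 3
  Br: 1
  I: 1
  N: 1
Molecular formula: C5H3BrIN.
gcd of subscripts (1, 5, 3, 1, 1) = 1, so the empirical formula equals the molecular formula.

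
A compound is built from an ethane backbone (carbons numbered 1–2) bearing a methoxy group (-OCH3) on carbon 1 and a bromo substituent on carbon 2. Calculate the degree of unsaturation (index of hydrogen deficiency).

Atom tally by fragment:
  CH3OCH2 → C:2 H:5 O:1
  CH2Br → C:1 H:2 Br:1
Element totals:
  C: 3
  H: 7
  Br: 1
  O: 1
Molecular formula: C3H7BrO.
DoU = (2C + 2 + N − H − X) / 2 = (2·3 + 2 + 0 − 7 − 1) / 2 = 0.

0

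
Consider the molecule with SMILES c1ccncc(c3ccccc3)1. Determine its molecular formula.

C11H9N

Atom tally by fragment:
  pyridine ring core → C:5 H:5 N:1
  (− 1 ring H displaced by substituents)
  + C6H5 → C:6 H:5
Element totals:
  C: 11
  H: 9
  N: 1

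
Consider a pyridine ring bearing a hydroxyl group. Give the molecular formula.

Atom tally by fragment:
  pyridine ring core → C:5 H:5 N:1
  (− 1 ring H displaced by substituents)
  + OH → O:1 H:1
Element totals:
  C: 5
  H: 5
  N: 1
  O: 1

C5H5NO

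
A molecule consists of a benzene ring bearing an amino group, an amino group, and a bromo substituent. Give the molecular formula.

C6H7BrN2

Atom tally by fragment:
  benzene ring core → C:6 H:6
  (− 3 ring H displaced by substituents)
  + NH2 → N:1 H:2
  + NH2 → N:1 H:2
  + Br → Br:1
Element totals:
  C: 6
  H: 7
  Br: 1
  N: 2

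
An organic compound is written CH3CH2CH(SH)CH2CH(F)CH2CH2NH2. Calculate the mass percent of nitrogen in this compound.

Atom tally by fragment:
  CH3 → C:1 H:3
  CH2 → C:1 H:2
  CH(SH) → C:1 H:2 S:1
  CH2 → C:1 H:2
  CH(F) → C:1 H:1 F:1
  CH2 → C:1 H:2
  CH2NH2 → C:1 H:4 N:1
Element totals:
  C: 7
  H: 16
  F: 1
  N: 1
  S: 1
Molecular formula: C7H16FNS.
Molar mass = 165.270 g/mol.
Mass from N: 1 × 14.007 = 14.007 g/mol.
%N = 14.007 / 165.270 × 100 = 8.48%.

8.48%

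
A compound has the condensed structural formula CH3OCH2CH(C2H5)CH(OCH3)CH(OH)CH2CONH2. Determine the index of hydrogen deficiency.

1

Atom tally by fragment:
  CH3OCH2 → C:2 H:5 O:1
  CH(C2H5) → C:3 H:6
  CH(OCH3) → C:2 H:4 O:1
  CH(OH) → C:1 H:2 O:1
  CH2CONH2 → C:2 H:4 O:1 N:1
Element totals:
  C: 10
  H: 21
  N: 1
  O: 4
Molecular formula: C10H21NO4.
DoU = (2C + 2 + N − H − X) / 2 = (2·10 + 2 + 1 − 21 − 0) / 2 = 1.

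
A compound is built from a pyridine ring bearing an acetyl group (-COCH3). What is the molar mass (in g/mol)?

Atom tally by fragment:
  pyridine ring core → C:5 H:5 N:1
  (− 1 ring H displaced by substituents)
  + COCH3 → C:2 H:3 O:1
Element totals:
  C: 7
  H: 7
  N: 1
  O: 1
Molecular formula: C7H7NO.
  M = 7(12.011) + 7(1.008) + 14.007 + 15.999
    = 84.077 + 7.056 + 14.007 + 15.999 = 121.139

121.14 g/mol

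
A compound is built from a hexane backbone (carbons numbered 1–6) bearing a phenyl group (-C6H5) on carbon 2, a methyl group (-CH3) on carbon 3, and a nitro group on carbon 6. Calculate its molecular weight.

221.30 g/mol

Atom tally by fragment:
  CH3 → C:1 H:3
  CH(C6H5) → C:7 H:6
  CH(CH3) → C:2 H:4
  CH2 → C:1 H:2
  CH2 → C:1 H:2
  CH2NO2 → C:1 H:2 N:1 O:2
Element totals:
  C: 13
  H: 19
  N: 1
  O: 2
Molecular formula: C13H19NO2.
  M = 13(12.011) + 19(1.008) + 14.007 + 2(15.999)
    = 156.143 + 19.152 + 14.007 + 31.998 = 221.300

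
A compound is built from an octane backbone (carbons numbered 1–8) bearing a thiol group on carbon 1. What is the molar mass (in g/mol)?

Atom tally by fragment:
  HSCH2 → C:1 H:3 S:1
  CH2 → C:1 H:2
  CH2 → C:1 H:2
  CH2 → C:1 H:2
  CH2 → C:1 H:2
  CH2 → C:1 H:2
  CH2 → C:1 H:2
  CH3 → C:1 H:3
Element totals:
  C: 8
  H: 18
  S: 1
Molecular formula: C8H18S.
  M = 8(12.011) + 18(1.008) + 32.06
    = 96.088 + 18.144 + 32.060 = 146.292

146.29 g/mol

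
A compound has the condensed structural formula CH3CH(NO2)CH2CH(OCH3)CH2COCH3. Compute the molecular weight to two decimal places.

Atom tally by fragment:
  CH3 → C:1 H:3
  CH(NO2) → C:1 H:1 N:1 O:2
  CH2 → C:1 H:2
  CH(OCH3) → C:2 H:4 O:1
  CH2COCH3 → C:3 H:5 O:1
Element totals:
  C: 8
  H: 15
  N: 1
  O: 4
Molecular formula: C8H15NO4.
  M = 8(12.011) + 15(1.008) + 14.007 + 4(15.999)
    = 96.088 + 15.120 + 14.007 + 63.996 = 189.211

189.21 g/mol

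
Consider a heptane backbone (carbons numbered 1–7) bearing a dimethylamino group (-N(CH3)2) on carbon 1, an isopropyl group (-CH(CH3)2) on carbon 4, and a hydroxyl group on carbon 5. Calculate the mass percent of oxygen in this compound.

7.95%

Atom tally by fragment:
  (CH3)2NCH2 → C:3 H:8 N:1
  CH2 → C:1 H:2
  CH2 → C:1 H:2
  CH(CH(CH3)2) → C:4 H:8
  CH(OH) → C:1 H:2 O:1
  CH2 → C:1 H:2
  CH3 → C:1 H:3
Element totals:
  C: 12
  H: 27
  N: 1
  O: 1
Molecular formula: C12H27NO.
Molar mass = 201.354 g/mol.
Mass from O: 1 × 15.999 = 15.999 g/mol.
%O = 15.999 / 201.354 × 100 = 7.95%.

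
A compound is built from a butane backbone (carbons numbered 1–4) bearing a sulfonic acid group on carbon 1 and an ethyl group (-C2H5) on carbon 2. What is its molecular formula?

C6H14O3S

Atom tally by fragment:
  HO3SCH2 → C:1 H:3 S:1 O:3
  CH(C2H5) → C:3 H:6
  CH2 → C:1 H:2
  CH3 → C:1 H:3
Element totals:
  C: 6
  H: 14
  O: 3
  S: 1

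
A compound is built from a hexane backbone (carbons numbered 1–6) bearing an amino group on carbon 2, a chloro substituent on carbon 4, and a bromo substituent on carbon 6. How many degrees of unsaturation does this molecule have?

0

Atom tally by fragment:
  CH3 → C:1 H:3
  CH(NH2) → C:1 H:3 N:1
  CH2 → C:1 H:2
  CH(Cl) → C:1 H:1 Cl:1
  CH2 → C:1 H:2
  CH2Br → C:1 H:2 Br:1
Element totals:
  C: 6
  H: 13
  Br: 1
  Cl: 1
  N: 1
Molecular formula: C6H13BrClN.
DoU = (2C + 2 + N − H − X) / 2 = (2·6 + 2 + 1 − 13 − 2) / 2 = 0.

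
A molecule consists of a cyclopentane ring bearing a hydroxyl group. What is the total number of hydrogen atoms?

Atom tally by fragment:
  cyclopentane ring core → C:5 H:10
  (− 1 ring H displaced by substituents)
  + OH → O:1 H:1
Element totals:
  C: 5
  H: 10
  O: 1

10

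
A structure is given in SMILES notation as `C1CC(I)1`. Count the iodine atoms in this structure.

1

Atom tally by fragment:
  cyclopropane ring core → C:3 H:6
  (− 1 ring H displaced by substituents)
  + I → I:1
Element totals:
  C: 3
  H: 5
  I: 1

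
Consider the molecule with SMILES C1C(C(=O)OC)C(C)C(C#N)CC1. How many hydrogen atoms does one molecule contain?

Atom tally by fragment:
  cyclohexane ring core → C:6 H:12
  (− 3 ring H displaced by substituents)
  + COOCH3 → C:2 H:3 O:2
  + CH3 → C:1 H:3
  + CN → C:1 N:1
Element totals:
  C: 10
  H: 15
  N: 1
  O: 2

15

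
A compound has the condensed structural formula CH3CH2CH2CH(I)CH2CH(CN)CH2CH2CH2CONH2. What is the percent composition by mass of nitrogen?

8.69%

Atom tally by fragment:
  CH3 → C:1 H:3
  CH2 → C:1 H:2
  CH2 → C:1 H:2
  CH(I) → C:1 H:1 I:1
  CH2 → C:1 H:2
  CH(CN) → C:2 H:1 N:1
  CH2 → C:1 H:2
  CH2 → C:1 H:2
  CH2CONH2 → C:2 H:4 O:1 N:1
Element totals:
  C: 11
  H: 19
  I: 1
  N: 2
  O: 1
Molecular formula: C11H19IN2O.
Molar mass = 322.190 g/mol.
Mass from N: 2 × 14.007 = 28.014 g/mol.
%N = 28.014 / 322.190 × 100 = 8.69%.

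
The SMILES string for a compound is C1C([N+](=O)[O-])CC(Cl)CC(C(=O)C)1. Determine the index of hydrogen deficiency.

Atom tally by fragment:
  cyclohexane ring core → C:6 H:12
  (− 3 ring H displaced by substituents)
  + NO2 → N:1 O:2
  + Cl → Cl:1
  + COCH3 → C:2 H:3 O:1
Element totals:
  C: 8
  H: 12
  Cl: 1
  N: 1
  O: 3
Molecular formula: C8H12ClNO3.
DoU = (2C + 2 + N − H − X) / 2 = (2·8 + 2 + 1 − 12 − 1) / 2 = 3.

3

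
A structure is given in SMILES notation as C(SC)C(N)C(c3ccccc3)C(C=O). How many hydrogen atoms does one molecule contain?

17

Atom tally by fragment:
  CH3SCH2 → C:2 H:5 S:1
  CH(NH2) → C:1 H:3 N:1
  CH(C6H5) → C:7 H:6
  CH2CHO → C:2 H:3 O:1
Element totals:
  C: 12
  H: 17
  N: 1
  O: 1
  S: 1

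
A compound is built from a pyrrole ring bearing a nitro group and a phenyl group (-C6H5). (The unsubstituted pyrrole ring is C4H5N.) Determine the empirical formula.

Atom tally by fragment:
  pyrrole ring core → C:4 H:5 N:1
  (− 2 ring H displaced by substituents)
  + NO2 → N:1 O:2
  + C6H5 → C:6 H:5
Element totals:
  C: 10
  H: 8
  N: 2
  O: 2
Molecular formula: C10H8N2O2.
gcd of subscripts = 2; dividing each by 2:
  C: 10/2 = 5
  H: 8/2 = 4
  N: 2/2 = 1
  O: 2/2 = 1

C5H4NO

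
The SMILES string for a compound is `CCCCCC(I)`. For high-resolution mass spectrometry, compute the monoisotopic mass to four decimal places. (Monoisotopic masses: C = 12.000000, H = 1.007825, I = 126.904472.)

212.0062

Atom tally by fragment:
  CH3 → C:1 H:3
  CH2 → C:1 H:2
  CH2 → C:1 H:2
  CH2 → C:1 H:2
  CH2 → C:1 H:2
  CH2I → C:1 H:2 I:1
Element totals:
  C: 6
  H: 13
  I: 1
Molecular formula: C6H13I.
  M = 6(12.0) + 13(1.007825) + 126.904472
    = 72.000000 + 13.101725 + 126.904472 = 212.006197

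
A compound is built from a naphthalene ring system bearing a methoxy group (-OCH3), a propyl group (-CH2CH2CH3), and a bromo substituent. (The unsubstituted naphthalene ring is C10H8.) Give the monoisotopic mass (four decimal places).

278.0306

Atom tally by fragment:
  naphthalene ring system core → C:10 H:8
  (− 3 ring H displaced by substituents)
  + OCH3 → C:1 H:3 O:1
  + CH2CH2CH3 → C:3 H:7
  + Br → Br:1
Element totals:
  C: 14
  H: 15
  Br: 1
  O: 1
Molecular formula: C14H15BrO.
  M = 14(12.0) + 15(1.007825) + 78.918338 + 15.994915
    = 168.000000 + 15.117375 + 78.918338 + 15.994915 = 278.030628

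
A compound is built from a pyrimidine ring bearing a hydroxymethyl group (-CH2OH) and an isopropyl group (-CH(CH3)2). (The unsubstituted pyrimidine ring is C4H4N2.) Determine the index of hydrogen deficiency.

Atom tally by fragment:
  pyrimidine ring core → C:4 H:4 N:2
  (− 2 ring H displaced by substituents)
  + CH2OH → C:1 H:3 O:1
  + CH(CH3)2 → C:3 H:7
Element totals:
  C: 8
  H: 12
  N: 2
  O: 1
Molecular formula: C8H12N2O.
DoU = (2C + 2 + N − H − X) / 2 = (2·8 + 2 + 2 − 12 − 0) / 2 = 4.

4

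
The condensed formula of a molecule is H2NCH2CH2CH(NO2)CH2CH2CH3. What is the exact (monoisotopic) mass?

Atom tally by fragment:
  H2NCH2 → C:1 H:4 N:1
  CH2 → C:1 H:2
  CH(NO2) → C:1 H:1 N:1 O:2
  CH2 → C:1 H:2
  CH2 → C:1 H:2
  CH3 → C:1 H:3
Element totals:
  C: 6
  H: 14
  N: 2
  O: 2
Molecular formula: C6H14N2O2.
  M = 6(12.0) + 14(1.007825) + 2(14.003074) + 2(15.994915)
    = 72.000000 + 14.109550 + 28.006148 + 31.989830 = 146.105528

146.1055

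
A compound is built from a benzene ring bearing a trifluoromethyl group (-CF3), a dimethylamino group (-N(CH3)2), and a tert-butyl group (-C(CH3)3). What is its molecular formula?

C13H18F3N

Atom tally by fragment:
  benzene ring core → C:6 H:6
  (− 3 ring H displaced by substituents)
  + CF3 → C:1 F:3
  + N(CH3)2 → N:1 C:2 H:6
  + C(CH3)3 → C:4 H:9
Element totals:
  C: 13
  H: 18
  F: 3
  N: 1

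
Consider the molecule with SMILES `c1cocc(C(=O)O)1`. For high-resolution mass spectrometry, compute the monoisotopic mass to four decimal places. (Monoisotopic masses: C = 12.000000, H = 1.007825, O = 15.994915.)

Atom tally by fragment:
  furan ring core → C:4 H:4 O:1
  (− 1 ring H displaced by substituents)
  + COOH → C:1 H:1 O:2
Element totals:
  C: 5
  H: 4
  O: 3
Molecular formula: C5H4O3.
  M = 5(12.0) + 4(1.007825) + 3(15.994915)
    = 60.000000 + 4.031300 + 47.984745 = 112.016045

112.0160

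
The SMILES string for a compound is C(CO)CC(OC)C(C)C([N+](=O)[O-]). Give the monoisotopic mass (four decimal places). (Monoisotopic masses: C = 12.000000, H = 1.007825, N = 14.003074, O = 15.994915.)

Atom tally by fragment:
  HOCH2CH2 → C:2 H:5 O:1
  CH2 → C:1 H:2
  CH(OCH3) → C:2 H:4 O:1
  CH(CH3) → C:2 H:4
  CH2NO2 → C:1 H:2 N:1 O:2
Element totals:
  C: 8
  H: 17
  N: 1
  O: 4
Molecular formula: C8H17NO4.
  M = 8(12.0) + 17(1.007825) + 14.003074 + 4(15.994915)
    = 96.000000 + 17.133025 + 14.003074 + 63.979660 = 191.115759

191.1158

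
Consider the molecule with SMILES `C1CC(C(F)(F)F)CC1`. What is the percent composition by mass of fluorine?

41.26%

Atom tally by fragment:
  cyclopentane ring core → C:5 H:10
  (− 1 ring H displaced by substituents)
  + CF3 → C:1 F:3
Element totals:
  C: 6
  H: 9
  F: 3
Molecular formula: C6H9F3.
Molar mass = 138.132 g/mol.
Mass from F: 3 × 18.998 = 56.994 g/mol.
%F = 56.994 / 138.132 × 100 = 41.26%.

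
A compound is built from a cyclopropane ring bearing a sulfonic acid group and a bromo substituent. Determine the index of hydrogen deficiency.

Atom tally by fragment:
  cyclopropane ring core → C:3 H:6
  (− 2 ring H displaced by substituents)
  + SO3H → S:1 O:3 H:1
  + Br → Br:1
Element totals:
  C: 3
  H: 5
  Br: 1
  O: 3
  S: 1
Molecular formula: C3H5BrO3S.
DoU = (2C + 2 + N − H − X) / 2 = (2·3 + 2 + 0 − 5 − 1) / 2 = 1.

1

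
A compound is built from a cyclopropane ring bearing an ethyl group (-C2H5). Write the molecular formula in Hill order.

Atom tally by fragment:
  cyclopropane ring core → C:3 H:6
  (− 1 ring H displaced by substituents)
  + C2H5 → C:2 H:5
Element totals:
  C: 5
  H: 10

C5H10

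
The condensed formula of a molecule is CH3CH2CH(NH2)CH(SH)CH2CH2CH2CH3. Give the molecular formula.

Element totals:
  C: 8
  H: 19
  N: 1
  S: 1

C8H19NS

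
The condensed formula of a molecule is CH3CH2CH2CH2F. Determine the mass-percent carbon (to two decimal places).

63.12%

Element totals:
  C: 4
  H: 9
  F: 1
Molecular formula: C4H9F.
Molar mass = 76.114 g/mol.
Mass from C: 4 × 12.011 = 48.044 g/mol.
%C = 48.044 / 76.114 × 100 = 63.12%.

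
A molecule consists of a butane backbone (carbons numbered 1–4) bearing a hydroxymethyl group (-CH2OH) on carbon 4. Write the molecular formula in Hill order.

Atom tally by fragment:
  CH3 → C:1 H:3
  CH2 → C:1 H:2
  CH2 → C:1 H:2
  CH2CH2OH → C:2 H:5 O:1
Element totals:
  C: 5
  H: 12
  O: 1

C5H12O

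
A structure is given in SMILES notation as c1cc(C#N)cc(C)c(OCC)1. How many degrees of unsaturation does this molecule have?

6

Atom tally by fragment:
  benzene ring core → C:6 H:6
  (− 3 ring H displaced by substituents)
  + CN → C:1 N:1
  + CH3 → C:1 H:3
  + OC2H5 → C:2 H:5 O:1
Element totals:
  C: 10
  H: 11
  N: 1
  O: 1
Molecular formula: C10H11NO.
DoU = (2C + 2 + N − H − X) / 2 = (2·10 + 2 + 1 − 11 − 0) / 2 = 6.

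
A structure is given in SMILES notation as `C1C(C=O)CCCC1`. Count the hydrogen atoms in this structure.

12

Atom tally by fragment:
  cyclohexane ring core → C:6 H:12
  (− 1 ring H displaced by substituents)
  + CHO → C:1 H:1 O:1
Element totals:
  C: 7
  H: 12
  O: 1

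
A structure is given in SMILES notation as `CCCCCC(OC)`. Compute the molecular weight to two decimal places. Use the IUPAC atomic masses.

Atom tally by fragment:
  CH3 → C:1 H:3
  CH2 → C:1 H:2
  CH2 → C:1 H:2
  CH2 → C:1 H:2
  CH2 → C:1 H:2
  CH2OCH3 → C:2 H:5 O:1
Element totals:
  C: 7
  H: 16
  O: 1
Molecular formula: C7H16O.
  M = 7(12.011) + 16(1.008) + 15.999
    = 84.077 + 16.128 + 15.999 = 116.204

116.20 g/mol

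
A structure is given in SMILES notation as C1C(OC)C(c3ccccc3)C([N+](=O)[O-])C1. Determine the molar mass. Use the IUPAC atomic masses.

Atom tally by fragment:
  cyclopentane ring core → C:5 H:10
  (− 3 ring H displaced by substituents)
  + OCH3 → C:1 H:3 O:1
  + C6H5 → C:6 H:5
  + NO2 → N:1 O:2
Element totals:
  C: 12
  H: 15
  N: 1
  O: 3
Molecular formula: C12H15NO3.
  M = 12(12.011) + 15(1.008) + 14.007 + 3(15.999)
    = 144.132 + 15.120 + 14.007 + 47.997 = 221.256

221.26 g/mol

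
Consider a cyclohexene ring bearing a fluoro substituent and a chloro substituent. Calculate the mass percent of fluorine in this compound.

Atom tally by fragment:
  cyclohexene ring core → C:6 H:10
  (− 2 ring H displaced by substituents)
  + F → F:1
  + Cl → Cl:1
Element totals:
  C: 6
  H: 8
  Cl: 1
  F: 1
Molecular formula: C6H8ClF.
Molar mass = 134.578 g/mol.
Mass from F: 1 × 18.998 = 18.998 g/mol.
%F = 18.998 / 134.578 × 100 = 14.12%.

14.12%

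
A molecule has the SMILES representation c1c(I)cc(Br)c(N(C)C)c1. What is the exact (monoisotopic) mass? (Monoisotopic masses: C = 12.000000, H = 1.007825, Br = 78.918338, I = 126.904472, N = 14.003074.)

324.8963

Atom tally by fragment:
  benzene ring core → C:6 H:6
  (− 3 ring H displaced by substituents)
  + I → I:1
  + Br → Br:1
  + N(CH3)2 → N:1 C:2 H:6
Element totals:
  C: 8
  H: 9
  Br: 1
  I: 1
  N: 1
Molecular formula: C8H9BrIN.
  M = 8(12.0) + 9(1.007825) + 78.918338 + 126.904472 + 14.003074
    = 96.000000 + 9.070425 + 78.918338 + 126.904472 + 14.003074 = 324.896309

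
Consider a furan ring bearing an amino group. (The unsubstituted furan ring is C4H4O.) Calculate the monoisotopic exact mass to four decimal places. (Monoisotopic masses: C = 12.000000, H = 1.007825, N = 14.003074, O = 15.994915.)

Atom tally by fragment:
  furan ring core → C:4 H:4 O:1
  (− 1 ring H displaced by substituents)
  + NH2 → N:1 H:2
Element totals:
  C: 4
  H: 5
  N: 1
  O: 1
Molecular formula: C4H5NO.
  M = 4(12.0) + 5(1.007825) + 14.003074 + 15.994915
    = 48.000000 + 5.039125 + 14.003074 + 15.994915 = 83.037114

83.0371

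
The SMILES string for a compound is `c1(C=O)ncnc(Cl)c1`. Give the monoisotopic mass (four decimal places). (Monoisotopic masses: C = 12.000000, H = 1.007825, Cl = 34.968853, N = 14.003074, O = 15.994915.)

141.9934

Atom tally by fragment:
  pyrimidine ring core → C:4 H:4 N:2
  (− 2 ring H displaced by substituents)
  + CHO → C:1 H:1 O:1
  + Cl → Cl:1
Element totals:
  C: 5
  H: 3
  Cl: 1
  N: 2
  O: 1
Molecular formula: C5H3ClN2O.
  M = 5(12.0) + 3(1.007825) + 34.968853 + 2(14.003074) + 15.994915
    = 60.000000 + 3.023475 + 34.968853 + 28.006148 + 15.994915 = 141.993391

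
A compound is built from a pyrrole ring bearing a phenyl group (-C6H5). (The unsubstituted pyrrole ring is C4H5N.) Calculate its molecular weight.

Atom tally by fragment:
  pyrrole ring core → C:4 H:5 N:1
  (− 1 ring H displaced by substituents)
  + C6H5 → C:6 H:5
Element totals:
  C: 10
  H: 9
  N: 1
Molecular formula: C10H9N.
  M = 10(12.011) + 9(1.008) + 14.007
    = 120.110 + 9.072 + 14.007 = 143.189

143.19 g/mol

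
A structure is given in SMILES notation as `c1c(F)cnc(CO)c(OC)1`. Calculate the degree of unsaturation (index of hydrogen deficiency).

4

Atom tally by fragment:
  pyridine ring core → C:5 H:5 N:1
  (− 3 ring H displaced by substituents)
  + F → F:1
  + CH2OH → C:1 H:3 O:1
  + OCH3 → C:1 H:3 O:1
Element totals:
  C: 7
  H: 8
  F: 1
  N: 1
  O: 2
Molecular formula: C7H8FNO2.
DoU = (2C + 2 + N − H − X) / 2 = (2·7 + 2 + 1 − 8 − 1) / 2 = 4.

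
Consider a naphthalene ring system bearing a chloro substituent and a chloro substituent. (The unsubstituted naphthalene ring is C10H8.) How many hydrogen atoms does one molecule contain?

6

Atom tally by fragment:
  naphthalene ring system core → C:10 H:8
  (− 2 ring H displaced by substituents)
  + Cl → Cl:1
  + Cl → Cl:1
Element totals:
  C: 10
  H: 6
  Cl: 2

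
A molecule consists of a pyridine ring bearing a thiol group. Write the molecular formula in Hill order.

Atom tally by fragment:
  pyridine ring core → C:5 H:5 N:1
  (− 1 ring H displaced by substituents)
  + SH → S:1 H:1
Element totals:
  C: 5
  H: 5
  N: 1
  S: 1

C5H5NS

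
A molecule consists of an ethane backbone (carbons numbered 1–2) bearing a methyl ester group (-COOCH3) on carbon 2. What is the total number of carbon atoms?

Atom tally by fragment:
  CH3 → C:1 H:3
  CH2COOCH3 → C:3 H:5 O:2
Element totals:
  C: 4
  H: 8
  O: 2

4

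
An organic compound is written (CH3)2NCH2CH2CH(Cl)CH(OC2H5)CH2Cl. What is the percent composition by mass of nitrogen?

6.14%

Element totals:
  C: 9
  H: 19
  Cl: 2
  N: 1
  O: 1
Molecular formula: C9H19Cl2NO.
Molar mass = 228.157 g/mol.
Mass from N: 1 × 14.007 = 14.007 g/mol.
%N = 14.007 / 228.157 × 100 = 6.14%.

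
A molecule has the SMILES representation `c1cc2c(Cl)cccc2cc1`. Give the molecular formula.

C10H7Cl

Atom tally by fragment:
  naphthalene ring system core → C:10 H:8
  (− 1 ring H displaced by substituents)
  + Cl → Cl:1
Element totals:
  C: 10
  H: 7
  Cl: 1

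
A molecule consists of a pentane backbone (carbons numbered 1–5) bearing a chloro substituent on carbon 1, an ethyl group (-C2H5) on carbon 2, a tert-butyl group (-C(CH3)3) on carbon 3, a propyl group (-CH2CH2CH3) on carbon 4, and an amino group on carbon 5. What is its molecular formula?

C14H30ClN

Atom tally by fragment:
  ClCH2 → C:1 H:2 Cl:1
  CH(C2H5) → C:3 H:6
  CH(C(CH3)3) → C:5 H:10
  CH(CH2CH2CH3) → C:4 H:8
  CH2NH2 → C:1 H:4 N:1
Element totals:
  C: 14
  H: 30
  Cl: 1
  N: 1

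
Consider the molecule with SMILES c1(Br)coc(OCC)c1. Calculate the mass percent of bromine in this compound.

Atom tally by fragment:
  furan ring core → C:4 H:4 O:1
  (− 2 ring H displaced by substituents)
  + Br → Br:1
  + OC2H5 → C:2 H:5 O:1
Element totals:
  C: 6
  H: 7
  Br: 1
  O: 2
Molecular formula: C6H7BrO2.
Molar mass = 191.024 g/mol.
Mass from Br: 1 × 79.904 = 79.904 g/mol.
%Br = 79.904 / 191.024 × 100 = 41.83%.

41.83%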